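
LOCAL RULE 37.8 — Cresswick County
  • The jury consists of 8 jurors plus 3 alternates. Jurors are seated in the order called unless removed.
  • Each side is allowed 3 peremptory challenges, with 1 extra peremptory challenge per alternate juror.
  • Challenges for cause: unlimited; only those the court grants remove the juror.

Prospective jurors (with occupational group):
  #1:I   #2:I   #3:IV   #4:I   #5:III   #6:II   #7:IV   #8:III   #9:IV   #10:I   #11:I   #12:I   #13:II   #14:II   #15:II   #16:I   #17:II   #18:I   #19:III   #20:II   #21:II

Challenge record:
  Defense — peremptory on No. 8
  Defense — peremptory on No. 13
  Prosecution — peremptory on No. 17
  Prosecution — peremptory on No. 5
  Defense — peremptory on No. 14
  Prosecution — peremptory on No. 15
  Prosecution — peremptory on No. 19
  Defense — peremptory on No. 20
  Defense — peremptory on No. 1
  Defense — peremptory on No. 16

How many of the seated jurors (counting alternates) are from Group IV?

3

Removed: #1, #5, #8, #13, #14, #15, #16, #17, #19, #20.
Seated (11 incl. alternates): #2, #3, #4, #6, #7, #9, #10, #11, #12, #18, #21.
Of those, in Group IV: #3, #7, #9 → 3.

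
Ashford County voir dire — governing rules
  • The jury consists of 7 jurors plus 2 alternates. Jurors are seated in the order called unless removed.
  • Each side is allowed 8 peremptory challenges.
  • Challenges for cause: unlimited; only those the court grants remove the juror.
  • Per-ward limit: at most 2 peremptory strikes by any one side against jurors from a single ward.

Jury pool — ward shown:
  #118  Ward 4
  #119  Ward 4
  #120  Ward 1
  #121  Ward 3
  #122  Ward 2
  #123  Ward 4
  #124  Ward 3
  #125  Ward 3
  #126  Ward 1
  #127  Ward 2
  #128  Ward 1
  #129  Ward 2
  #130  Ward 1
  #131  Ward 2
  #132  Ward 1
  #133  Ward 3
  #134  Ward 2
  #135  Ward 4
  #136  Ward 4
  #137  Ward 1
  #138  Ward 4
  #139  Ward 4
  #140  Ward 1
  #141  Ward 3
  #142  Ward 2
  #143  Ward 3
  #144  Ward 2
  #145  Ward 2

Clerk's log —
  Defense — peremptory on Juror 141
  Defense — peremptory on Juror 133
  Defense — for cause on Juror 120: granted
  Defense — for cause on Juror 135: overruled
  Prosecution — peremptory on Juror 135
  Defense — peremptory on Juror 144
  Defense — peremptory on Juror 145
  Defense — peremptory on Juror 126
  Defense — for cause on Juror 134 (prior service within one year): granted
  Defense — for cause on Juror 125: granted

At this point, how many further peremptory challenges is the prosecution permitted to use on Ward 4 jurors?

Prosecution peremptories so far: #135 — 1 of 8 used, 7 left overall.
Against Ward 4: #135 — 1 used; per-ward cap 2 leaves 1.
Binding limit: min(7, 1) = 1.

1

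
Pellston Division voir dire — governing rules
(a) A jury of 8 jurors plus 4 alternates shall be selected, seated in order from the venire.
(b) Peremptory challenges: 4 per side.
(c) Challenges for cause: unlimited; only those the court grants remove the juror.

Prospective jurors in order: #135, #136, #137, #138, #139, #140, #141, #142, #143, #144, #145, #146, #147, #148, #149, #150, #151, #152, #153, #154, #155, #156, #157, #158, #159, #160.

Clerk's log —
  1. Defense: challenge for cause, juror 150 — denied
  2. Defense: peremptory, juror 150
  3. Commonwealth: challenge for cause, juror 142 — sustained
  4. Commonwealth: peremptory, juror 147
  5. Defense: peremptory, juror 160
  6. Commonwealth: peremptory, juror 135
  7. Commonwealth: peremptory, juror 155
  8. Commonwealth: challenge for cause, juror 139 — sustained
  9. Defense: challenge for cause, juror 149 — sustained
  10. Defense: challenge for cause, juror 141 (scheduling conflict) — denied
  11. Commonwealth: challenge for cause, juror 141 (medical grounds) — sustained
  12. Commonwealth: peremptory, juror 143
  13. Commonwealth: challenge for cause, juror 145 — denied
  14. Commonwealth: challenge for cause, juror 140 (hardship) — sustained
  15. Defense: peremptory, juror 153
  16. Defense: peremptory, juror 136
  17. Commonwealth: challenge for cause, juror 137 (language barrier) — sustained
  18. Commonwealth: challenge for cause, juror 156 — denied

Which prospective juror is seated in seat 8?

Removed: #135, #136, #137, #139, #140, #141, #142, #143, #147, #149, #150, #153, #155, #160. (#145, #156 stay — for-cause denied.)
Seating in order: seats 1–8 → #138, #144, #145, #146, #148, #151, #152, #154; alternates → #156, #157, #158, #159.
So seat 8 is #154.

154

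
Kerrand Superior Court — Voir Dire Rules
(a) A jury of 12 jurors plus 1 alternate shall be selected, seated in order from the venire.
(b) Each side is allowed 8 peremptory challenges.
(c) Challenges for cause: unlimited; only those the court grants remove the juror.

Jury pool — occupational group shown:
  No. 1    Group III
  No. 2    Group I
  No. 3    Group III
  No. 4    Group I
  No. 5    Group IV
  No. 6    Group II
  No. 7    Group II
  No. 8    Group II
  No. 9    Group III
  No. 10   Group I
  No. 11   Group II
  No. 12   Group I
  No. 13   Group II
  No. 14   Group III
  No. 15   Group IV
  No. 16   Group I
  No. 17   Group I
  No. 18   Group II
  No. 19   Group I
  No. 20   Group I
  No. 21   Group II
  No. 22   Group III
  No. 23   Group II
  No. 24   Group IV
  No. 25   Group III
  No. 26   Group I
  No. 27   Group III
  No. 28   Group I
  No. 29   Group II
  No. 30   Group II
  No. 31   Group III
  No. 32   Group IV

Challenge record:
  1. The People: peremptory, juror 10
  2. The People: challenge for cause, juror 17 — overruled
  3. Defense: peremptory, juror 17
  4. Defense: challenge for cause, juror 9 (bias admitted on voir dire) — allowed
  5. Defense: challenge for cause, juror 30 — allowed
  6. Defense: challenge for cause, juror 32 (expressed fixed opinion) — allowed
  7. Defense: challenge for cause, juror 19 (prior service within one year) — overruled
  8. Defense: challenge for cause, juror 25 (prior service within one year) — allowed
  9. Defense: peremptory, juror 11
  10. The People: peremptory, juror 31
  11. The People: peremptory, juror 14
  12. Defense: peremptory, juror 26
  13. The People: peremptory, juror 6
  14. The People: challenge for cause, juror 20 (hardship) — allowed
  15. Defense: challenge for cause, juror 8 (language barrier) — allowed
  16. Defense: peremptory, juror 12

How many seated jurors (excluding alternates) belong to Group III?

Removed: #6, #8, #9, #10, #11, #12, #14, #17, #20, #25, #26, #30, #31, #32.
Seated jurors 1–12: #1, #2, #3, #4, #5, #7, #13, #15, #16, #18, #19, #21 (alternates #22 not counted).
Of those, in Group III: #1, #3 → 2.

2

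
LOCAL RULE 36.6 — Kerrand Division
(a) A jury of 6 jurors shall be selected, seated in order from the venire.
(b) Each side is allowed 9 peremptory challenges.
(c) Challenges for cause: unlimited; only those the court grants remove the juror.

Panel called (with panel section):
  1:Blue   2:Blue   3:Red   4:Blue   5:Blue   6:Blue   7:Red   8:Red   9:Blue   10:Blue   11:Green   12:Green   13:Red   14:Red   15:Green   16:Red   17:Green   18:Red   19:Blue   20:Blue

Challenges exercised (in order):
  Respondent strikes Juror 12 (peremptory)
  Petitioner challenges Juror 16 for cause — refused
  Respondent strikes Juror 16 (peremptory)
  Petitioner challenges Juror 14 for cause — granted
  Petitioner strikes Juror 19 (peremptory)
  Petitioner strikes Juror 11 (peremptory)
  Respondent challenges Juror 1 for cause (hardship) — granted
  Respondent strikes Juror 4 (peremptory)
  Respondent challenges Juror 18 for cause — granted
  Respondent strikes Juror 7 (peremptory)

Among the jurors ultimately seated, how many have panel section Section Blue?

4

Removed: #1, #4, #7, #11, #12, #14, #16, #18, #19.
Seated jurors 1–6: #2, #3, #5, #6, #8, #9.
Of those, in Section Blue: #2, #5, #6, #9 → 4.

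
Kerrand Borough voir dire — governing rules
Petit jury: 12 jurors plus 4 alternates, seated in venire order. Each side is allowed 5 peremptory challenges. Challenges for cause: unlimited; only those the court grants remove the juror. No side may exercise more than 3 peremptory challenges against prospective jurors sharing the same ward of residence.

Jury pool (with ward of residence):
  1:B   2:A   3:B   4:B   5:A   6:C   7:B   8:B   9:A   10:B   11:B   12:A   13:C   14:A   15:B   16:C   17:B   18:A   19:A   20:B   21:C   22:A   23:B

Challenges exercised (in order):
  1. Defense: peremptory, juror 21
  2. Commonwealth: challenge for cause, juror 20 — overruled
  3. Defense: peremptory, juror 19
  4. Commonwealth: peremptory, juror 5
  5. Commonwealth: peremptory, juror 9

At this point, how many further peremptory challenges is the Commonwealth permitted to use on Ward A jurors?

Commonwealth peremptories so far: #5, #9 — 2 of 5 used, 3 left overall.
Against Ward A: #5, #9 — 2 used; per-ward cap 3 leaves 1.
Binding limit: min(3, 1) = 1.

1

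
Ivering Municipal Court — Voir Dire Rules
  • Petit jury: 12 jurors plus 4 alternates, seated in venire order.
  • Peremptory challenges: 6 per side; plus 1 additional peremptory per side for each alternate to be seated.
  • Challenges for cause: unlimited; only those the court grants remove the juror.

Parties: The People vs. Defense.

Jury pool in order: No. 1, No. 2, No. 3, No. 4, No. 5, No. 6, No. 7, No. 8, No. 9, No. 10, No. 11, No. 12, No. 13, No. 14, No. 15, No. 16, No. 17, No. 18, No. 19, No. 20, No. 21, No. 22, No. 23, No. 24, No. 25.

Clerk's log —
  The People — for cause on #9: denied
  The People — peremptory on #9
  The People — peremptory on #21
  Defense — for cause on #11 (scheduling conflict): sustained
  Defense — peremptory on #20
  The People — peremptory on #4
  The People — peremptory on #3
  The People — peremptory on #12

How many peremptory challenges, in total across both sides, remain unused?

14

The People allotment: 6 base + 1 × 4 alternates = 10. Defense allotment: 6 base + 1 × 4 alternates = 10.
The People peremptories used: #9, #21, #4, #3, #12 — 5 (the for-cause on #9 doesn't count).
Defense peremptories used: #20 — 1 (the for-cause on #11 doesn't count).
Remaining: (10 − 5) + (10 − 1) = 14.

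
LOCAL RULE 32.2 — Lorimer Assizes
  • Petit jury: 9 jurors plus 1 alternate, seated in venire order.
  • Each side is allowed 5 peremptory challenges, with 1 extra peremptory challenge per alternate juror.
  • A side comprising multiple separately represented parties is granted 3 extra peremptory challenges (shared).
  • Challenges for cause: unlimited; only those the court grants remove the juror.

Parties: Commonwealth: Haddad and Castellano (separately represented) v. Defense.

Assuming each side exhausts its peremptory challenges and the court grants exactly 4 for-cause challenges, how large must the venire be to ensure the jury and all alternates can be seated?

Seats to fill: 9 + 1 alternates = 10.
Peremptories — Commonwealth: 5 + 1×1 + 3 = 9; Defense: 5 + 1×1 = 6; total 15.
For-cause removals: 4.
Minimum venire: 10 + 15 + 4 = 29.

29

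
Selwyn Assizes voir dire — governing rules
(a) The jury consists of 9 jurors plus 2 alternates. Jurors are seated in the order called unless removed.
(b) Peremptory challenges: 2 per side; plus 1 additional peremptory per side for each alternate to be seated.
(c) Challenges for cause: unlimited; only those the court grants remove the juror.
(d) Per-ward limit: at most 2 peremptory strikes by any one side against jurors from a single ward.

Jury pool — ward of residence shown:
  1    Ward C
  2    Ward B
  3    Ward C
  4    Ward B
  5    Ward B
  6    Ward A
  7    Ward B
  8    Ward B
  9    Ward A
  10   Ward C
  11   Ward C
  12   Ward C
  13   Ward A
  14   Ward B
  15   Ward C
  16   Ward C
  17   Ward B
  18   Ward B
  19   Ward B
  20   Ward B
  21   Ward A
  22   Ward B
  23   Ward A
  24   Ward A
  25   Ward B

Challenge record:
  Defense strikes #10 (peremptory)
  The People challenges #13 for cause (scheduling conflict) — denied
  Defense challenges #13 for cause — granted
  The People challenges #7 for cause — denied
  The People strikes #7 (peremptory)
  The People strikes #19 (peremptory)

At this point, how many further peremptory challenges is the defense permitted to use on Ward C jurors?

1

Defense peremptories so far: #10 — 1 of 4 used, 3 left overall.
Against Ward C: #10 — 1 used; per-ward cap 2 leaves 1.
Binding limit: min(3, 1) = 1.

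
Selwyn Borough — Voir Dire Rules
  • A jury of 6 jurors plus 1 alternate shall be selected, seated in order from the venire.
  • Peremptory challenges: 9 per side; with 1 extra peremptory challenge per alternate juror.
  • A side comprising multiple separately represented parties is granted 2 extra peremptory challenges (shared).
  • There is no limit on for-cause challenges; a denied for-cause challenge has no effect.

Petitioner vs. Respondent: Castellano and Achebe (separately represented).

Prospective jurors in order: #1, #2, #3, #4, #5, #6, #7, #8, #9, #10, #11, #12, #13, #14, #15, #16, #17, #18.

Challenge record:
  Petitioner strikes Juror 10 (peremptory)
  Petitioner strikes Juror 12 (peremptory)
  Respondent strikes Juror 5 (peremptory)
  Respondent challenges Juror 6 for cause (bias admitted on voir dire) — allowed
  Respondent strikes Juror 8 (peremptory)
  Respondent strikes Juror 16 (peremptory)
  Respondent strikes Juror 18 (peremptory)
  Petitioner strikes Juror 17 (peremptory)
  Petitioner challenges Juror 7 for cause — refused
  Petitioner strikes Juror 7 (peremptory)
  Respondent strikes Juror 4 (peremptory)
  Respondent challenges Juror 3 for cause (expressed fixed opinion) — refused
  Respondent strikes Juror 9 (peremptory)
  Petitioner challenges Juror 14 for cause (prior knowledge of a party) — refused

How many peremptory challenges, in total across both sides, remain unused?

Petitioner allotment: 9 base + 1 × 1 alternate = 10. Respondent allotment: 9 base + 1 × 1 alternate + 2 multi-party = 12.
Petitioner peremptories used: #10, #12, #17, #7 — 4 (for-cause on #7, #14 don't count).
Respondent peremptories used: #5, #8, #16, #18, #4, #9 — 6 (for-cause on #6, #3 don't count).
Remaining: (10 − 4) + (12 − 6) = 12.

12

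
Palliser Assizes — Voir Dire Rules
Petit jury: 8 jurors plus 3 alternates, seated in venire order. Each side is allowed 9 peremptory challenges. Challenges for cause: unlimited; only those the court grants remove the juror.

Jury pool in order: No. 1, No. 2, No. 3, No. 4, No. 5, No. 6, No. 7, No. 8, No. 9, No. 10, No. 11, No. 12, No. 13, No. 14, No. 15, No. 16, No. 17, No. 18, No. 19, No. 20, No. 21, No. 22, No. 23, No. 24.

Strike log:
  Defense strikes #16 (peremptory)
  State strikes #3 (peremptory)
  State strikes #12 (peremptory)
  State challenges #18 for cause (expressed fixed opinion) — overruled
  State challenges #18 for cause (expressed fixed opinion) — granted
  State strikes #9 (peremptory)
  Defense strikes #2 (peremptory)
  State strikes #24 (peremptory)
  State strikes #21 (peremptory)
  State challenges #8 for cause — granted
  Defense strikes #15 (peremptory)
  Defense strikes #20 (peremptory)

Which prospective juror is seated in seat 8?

13

Removed: #2, #3, #8, #9, #12, #15, #16, #18, #20, #21, #24.
Seating in order: seats 1–8 → #1, #4, #5, #6, #7, #10, #11, #13; alternates → #14, #17, #19.
So seat 8 is #13.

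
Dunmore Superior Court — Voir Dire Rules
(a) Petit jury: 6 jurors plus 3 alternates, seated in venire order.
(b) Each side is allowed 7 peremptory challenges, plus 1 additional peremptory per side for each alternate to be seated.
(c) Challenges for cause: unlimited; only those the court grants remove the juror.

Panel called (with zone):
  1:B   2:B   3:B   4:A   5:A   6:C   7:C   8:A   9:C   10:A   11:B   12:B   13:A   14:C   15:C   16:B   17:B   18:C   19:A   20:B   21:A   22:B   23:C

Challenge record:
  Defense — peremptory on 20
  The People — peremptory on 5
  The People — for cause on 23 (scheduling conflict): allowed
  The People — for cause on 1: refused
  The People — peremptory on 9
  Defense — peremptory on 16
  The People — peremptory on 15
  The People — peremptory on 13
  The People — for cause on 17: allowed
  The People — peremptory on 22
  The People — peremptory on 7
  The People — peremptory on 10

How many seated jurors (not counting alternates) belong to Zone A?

Removed: #5, #7, #9, #10, #13, #15, #16, #17, #20, #22, #23.
Seated jurors 1–6: #1, #2, #3, #4, #6, #8 (alternates #11, #12, #14 not counted).
Of those, in Zone A: #4, #8 → 2.

2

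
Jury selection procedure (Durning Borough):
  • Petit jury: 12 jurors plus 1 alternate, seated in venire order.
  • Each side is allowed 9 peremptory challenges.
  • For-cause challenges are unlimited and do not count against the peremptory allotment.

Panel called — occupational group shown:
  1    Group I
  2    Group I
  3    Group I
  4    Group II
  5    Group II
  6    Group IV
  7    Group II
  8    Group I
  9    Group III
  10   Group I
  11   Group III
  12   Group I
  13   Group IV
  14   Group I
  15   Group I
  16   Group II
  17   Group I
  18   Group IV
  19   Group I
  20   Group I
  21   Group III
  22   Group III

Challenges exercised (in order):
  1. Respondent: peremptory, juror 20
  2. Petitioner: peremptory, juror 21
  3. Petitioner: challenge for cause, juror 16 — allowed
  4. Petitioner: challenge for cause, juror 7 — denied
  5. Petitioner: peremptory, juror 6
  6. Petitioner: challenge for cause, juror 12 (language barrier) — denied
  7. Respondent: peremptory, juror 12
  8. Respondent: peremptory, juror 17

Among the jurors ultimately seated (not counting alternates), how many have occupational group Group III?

2

Removed: #6, #12, #16, #17, #20, #21.
Seated jurors 1–12: #1, #2, #3, #4, #5, #7, #8, #9, #10, #11, #13, #14 (alternates #15 not counted).
Of those, in Group III: #9, #11 → 2.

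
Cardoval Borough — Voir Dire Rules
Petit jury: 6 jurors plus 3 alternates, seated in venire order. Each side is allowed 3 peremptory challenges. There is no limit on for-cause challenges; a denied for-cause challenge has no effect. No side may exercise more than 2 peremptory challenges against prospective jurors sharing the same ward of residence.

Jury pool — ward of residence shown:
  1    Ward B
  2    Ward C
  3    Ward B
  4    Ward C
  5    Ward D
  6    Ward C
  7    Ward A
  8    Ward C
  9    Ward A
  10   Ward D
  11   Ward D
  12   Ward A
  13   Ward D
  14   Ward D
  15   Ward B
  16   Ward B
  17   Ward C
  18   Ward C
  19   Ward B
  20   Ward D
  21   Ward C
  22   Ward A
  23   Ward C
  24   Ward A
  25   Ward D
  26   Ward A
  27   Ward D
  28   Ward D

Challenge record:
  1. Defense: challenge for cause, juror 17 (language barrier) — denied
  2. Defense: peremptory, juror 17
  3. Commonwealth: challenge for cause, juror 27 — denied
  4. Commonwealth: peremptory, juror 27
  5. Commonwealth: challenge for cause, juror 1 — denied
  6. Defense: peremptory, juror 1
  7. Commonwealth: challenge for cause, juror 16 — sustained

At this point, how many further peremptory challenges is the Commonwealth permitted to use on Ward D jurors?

1

Commonwealth peremptories so far: #27 — 1 of 3 used, 2 left overall.
Against Ward D: #27 — 1 used; per-ward cap 2 leaves 1.
Binding limit: min(2, 1) = 1.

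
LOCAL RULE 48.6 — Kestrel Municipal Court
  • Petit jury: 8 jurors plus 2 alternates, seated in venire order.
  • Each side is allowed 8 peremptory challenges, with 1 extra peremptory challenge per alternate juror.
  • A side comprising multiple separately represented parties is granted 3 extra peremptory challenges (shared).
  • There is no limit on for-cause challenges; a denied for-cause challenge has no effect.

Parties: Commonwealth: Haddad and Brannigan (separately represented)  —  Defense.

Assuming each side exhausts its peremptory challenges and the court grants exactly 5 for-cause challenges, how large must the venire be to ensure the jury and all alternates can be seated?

Seats to fill: 8 + 2 alternates = 10.
Peremptories — Commonwealth: 8 + 1×2 + 3 = 13; Defense: 8 + 1×2 = 10; total 23.
For-cause removals: 5.
Minimum venire: 10 + 23 + 5 = 38.

38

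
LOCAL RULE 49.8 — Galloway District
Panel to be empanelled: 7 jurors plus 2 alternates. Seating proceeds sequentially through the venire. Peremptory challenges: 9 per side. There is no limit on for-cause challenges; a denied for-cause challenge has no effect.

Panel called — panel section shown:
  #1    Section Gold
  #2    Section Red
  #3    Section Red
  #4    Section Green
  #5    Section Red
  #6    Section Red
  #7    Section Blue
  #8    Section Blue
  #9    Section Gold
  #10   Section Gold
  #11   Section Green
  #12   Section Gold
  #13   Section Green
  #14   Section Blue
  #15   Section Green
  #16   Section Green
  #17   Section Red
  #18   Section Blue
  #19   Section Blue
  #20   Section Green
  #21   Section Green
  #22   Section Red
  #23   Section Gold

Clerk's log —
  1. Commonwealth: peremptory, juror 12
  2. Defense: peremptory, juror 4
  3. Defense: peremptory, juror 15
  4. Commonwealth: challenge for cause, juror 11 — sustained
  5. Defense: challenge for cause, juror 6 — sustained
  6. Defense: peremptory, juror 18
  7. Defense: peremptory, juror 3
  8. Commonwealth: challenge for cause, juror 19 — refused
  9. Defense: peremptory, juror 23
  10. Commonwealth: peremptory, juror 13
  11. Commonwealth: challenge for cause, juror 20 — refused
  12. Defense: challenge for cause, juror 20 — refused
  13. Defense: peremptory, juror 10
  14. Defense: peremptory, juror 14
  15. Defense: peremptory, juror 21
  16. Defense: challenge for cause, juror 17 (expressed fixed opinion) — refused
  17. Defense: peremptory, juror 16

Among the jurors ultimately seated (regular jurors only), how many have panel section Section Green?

Removed: #3, #4, #6, #10, #11, #12, #13, #14, #15, #16, #18, #21, #23.
Seated jurors 1–7: #1, #2, #5, #7, #8, #9, #17 (alternates #19, #20 not counted).
None of those are in Section Green → 0.

0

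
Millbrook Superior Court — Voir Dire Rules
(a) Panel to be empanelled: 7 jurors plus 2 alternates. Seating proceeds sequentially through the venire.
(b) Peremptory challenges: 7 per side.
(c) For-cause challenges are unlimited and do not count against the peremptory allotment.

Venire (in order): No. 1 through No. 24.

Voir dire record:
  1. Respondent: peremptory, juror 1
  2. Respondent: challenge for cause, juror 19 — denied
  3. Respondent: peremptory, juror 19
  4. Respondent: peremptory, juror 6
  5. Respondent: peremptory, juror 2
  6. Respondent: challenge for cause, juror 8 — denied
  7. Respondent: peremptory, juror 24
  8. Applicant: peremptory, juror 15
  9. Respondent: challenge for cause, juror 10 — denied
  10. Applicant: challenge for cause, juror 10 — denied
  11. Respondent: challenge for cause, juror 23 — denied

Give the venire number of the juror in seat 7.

Removed: #1, #2, #6, #15, #19, #24. (#8, #10, #23 stay — for-cause denied.)
Filling seats in venire order through position 7: #3, #4, #5, #7, #8, #9, #10.
So seat 7 is #10.

10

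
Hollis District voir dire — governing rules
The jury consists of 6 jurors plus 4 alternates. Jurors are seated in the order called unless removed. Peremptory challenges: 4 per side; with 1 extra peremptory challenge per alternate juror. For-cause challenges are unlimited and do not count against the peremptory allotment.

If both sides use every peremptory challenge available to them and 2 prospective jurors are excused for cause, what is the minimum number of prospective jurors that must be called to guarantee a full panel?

28

Seats to fill: 6 + 4 alternates = 10.
Peremptories: 4 + 1×4 = 8 per side × 2 sides = 16.
For-cause removals: 2.
Minimum venire: 10 + 16 + 2 = 28.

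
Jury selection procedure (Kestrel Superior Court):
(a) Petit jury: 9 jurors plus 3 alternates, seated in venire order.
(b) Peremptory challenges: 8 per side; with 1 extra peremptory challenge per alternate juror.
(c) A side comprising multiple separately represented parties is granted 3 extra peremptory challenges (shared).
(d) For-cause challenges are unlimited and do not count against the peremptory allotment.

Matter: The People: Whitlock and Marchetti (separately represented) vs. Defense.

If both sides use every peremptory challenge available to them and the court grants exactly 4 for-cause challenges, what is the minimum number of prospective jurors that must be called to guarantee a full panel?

41

Seats to fill: 9 + 3 alternates = 12.
Peremptories — The People: 8 + 1×3 + 3 = 14; Defense: 8 + 1×3 = 11; total 25.
For-cause removals: 4.
Minimum venire: 12 + 25 + 4 = 41.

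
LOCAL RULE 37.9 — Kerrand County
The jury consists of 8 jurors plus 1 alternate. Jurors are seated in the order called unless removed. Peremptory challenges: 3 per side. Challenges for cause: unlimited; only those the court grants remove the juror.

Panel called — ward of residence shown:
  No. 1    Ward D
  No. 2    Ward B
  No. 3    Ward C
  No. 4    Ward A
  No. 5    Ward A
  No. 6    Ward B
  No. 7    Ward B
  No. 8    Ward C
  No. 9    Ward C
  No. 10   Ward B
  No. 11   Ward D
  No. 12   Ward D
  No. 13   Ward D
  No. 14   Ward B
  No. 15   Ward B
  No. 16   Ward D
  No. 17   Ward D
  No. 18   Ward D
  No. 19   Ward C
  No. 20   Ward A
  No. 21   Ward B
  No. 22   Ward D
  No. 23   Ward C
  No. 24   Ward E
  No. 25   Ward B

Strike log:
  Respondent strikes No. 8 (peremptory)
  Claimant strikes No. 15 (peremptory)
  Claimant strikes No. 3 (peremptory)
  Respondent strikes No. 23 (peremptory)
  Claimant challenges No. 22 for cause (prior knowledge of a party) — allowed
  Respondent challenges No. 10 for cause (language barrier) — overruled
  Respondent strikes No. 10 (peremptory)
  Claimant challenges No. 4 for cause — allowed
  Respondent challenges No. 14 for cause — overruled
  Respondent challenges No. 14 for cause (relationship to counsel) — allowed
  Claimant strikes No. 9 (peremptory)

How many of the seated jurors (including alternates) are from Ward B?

Removed: #3, #4, #8, #9, #10, #14, #15, #22, #23.
Seated (9 incl. alternates): #1, #2, #5, #6, #7, #11, #12, #13, #16.
Of those, in Ward B: #2, #6, #7 → 3.

3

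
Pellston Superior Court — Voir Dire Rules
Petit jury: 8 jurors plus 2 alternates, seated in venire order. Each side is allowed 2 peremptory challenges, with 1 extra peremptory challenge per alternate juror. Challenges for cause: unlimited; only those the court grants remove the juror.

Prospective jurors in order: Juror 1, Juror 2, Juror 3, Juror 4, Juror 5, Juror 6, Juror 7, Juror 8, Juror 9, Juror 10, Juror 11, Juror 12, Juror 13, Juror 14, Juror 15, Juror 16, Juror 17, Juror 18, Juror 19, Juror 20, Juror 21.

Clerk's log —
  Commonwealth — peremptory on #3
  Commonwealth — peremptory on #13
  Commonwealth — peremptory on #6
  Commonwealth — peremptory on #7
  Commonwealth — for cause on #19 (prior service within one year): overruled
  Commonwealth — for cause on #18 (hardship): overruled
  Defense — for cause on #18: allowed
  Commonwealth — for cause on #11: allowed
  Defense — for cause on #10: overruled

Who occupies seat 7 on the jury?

10

Removed: #3, #6, #7, #11, #13, #18. (#10, #19 stay — for-cause denied.)
Seating in order: seats 1–8 → #1, #2, #4, #5, #8, #9, #10, #12; alternates → #14, #15.
So seat 7 is #10.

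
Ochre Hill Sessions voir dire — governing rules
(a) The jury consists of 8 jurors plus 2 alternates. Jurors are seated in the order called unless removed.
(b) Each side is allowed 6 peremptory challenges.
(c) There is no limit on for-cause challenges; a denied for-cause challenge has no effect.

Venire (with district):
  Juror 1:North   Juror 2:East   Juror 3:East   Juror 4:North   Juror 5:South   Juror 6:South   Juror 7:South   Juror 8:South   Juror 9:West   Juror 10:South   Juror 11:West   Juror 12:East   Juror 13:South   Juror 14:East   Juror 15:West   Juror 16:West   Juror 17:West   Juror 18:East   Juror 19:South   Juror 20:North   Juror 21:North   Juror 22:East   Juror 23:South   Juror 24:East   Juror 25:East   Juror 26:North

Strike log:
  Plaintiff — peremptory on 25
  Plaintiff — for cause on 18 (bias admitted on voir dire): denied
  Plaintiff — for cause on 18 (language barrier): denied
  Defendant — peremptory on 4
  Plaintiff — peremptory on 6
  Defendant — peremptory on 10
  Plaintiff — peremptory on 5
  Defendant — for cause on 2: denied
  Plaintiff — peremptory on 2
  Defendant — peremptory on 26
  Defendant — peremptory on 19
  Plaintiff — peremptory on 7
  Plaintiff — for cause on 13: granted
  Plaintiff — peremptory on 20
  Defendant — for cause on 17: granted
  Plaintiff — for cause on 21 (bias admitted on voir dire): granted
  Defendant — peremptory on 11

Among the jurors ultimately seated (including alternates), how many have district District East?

5

Removed: #2, #4, #5, #6, #7, #10, #11, #13, #17, #19, #20, #21, #25, #26.
Seated (10 incl. alternates): #1, #3, #8, #9, #12, #14, #15, #16, #18, #22.
Of those, in District East: #3, #12, #14, #18, #22 → 5.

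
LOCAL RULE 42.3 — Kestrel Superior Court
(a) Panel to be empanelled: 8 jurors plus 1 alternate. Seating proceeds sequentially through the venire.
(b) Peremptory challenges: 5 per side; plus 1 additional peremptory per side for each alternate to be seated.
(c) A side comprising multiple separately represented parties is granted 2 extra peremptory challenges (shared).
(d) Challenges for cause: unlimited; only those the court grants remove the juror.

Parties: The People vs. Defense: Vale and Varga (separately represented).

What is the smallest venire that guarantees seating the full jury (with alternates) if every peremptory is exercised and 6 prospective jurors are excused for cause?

29

Seats to fill: 8 + 1 alternates = 9.
Peremptories — The People: 5 + 1×1 = 6; Defense: 5 + 1×1 + 2 = 8; total 14.
For-cause removals: 6.
Minimum venire: 9 + 14 + 6 = 29.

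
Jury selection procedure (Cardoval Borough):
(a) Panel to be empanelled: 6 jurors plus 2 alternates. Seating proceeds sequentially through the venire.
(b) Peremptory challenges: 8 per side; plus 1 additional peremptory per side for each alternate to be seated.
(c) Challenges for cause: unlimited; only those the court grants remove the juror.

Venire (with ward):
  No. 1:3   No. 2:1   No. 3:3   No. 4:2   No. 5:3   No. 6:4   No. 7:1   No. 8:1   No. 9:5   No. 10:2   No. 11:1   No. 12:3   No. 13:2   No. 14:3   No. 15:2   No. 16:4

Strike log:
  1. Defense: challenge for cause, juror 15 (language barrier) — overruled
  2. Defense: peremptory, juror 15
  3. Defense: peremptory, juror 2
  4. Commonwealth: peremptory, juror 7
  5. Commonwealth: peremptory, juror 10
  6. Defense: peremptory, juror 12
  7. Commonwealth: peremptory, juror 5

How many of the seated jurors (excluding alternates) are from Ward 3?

2

Removed: #2, #5, #7, #10, #12, #15.
Seated jurors 1–6: #1, #3, #4, #6, #8, #9 (alternates #11, #13 not counted).
Of those, in Ward 3: #1, #3 → 2.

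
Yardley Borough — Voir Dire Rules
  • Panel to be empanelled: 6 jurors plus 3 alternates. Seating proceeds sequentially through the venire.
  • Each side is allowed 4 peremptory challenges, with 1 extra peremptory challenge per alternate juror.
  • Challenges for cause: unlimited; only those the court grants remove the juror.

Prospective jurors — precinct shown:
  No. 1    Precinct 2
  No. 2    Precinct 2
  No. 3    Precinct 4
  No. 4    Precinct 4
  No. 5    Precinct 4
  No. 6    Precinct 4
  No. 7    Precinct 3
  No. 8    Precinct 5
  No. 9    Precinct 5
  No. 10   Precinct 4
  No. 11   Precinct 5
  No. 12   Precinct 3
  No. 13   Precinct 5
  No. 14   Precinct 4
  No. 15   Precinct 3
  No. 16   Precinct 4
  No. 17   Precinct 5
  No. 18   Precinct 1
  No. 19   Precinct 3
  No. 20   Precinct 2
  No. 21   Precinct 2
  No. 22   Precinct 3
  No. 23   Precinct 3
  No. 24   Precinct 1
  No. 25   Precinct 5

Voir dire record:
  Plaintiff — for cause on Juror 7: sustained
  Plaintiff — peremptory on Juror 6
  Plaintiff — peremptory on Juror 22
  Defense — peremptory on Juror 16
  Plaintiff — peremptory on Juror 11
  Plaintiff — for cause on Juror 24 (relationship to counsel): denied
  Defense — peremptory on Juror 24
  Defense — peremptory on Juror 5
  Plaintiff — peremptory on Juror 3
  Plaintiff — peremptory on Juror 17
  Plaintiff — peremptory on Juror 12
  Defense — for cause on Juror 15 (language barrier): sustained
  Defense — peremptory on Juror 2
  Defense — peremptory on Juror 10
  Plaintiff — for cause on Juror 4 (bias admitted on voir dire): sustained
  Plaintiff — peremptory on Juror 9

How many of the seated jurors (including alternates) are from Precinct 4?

Removed: #2, #3, #4, #5, #6, #7, #9, #10, #11, #12, #15, #16, #17, #22, #24.
Seated (9 incl. alternates): #1, #8, #13, #14, #18, #19, #20, #21, #23.
Of those, in Precinct 4: #14 → 1.

1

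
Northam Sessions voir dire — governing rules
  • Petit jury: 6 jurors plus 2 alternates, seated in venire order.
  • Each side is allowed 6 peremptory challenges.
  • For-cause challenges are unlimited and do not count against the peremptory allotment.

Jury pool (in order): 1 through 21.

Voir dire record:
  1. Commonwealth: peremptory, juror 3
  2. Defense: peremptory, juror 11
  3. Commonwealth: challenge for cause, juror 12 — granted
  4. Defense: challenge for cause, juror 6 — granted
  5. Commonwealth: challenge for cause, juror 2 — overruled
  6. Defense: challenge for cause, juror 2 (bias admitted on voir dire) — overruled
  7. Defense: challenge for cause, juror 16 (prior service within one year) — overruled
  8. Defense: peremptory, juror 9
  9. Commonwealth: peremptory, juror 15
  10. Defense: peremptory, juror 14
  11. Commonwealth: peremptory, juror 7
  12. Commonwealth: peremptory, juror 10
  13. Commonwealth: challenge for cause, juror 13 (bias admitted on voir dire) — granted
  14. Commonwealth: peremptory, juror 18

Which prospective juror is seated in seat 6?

16

Removed: #3, #6, #7, #9, #10, #11, #12, #13, #14, #15, #18. (#2, #16 stay — for-cause denied.)
Seating in order: seats 1–6 → #1, #2, #4, #5, #8, #16; alternates → #17, #19.
So seat 6 is #16.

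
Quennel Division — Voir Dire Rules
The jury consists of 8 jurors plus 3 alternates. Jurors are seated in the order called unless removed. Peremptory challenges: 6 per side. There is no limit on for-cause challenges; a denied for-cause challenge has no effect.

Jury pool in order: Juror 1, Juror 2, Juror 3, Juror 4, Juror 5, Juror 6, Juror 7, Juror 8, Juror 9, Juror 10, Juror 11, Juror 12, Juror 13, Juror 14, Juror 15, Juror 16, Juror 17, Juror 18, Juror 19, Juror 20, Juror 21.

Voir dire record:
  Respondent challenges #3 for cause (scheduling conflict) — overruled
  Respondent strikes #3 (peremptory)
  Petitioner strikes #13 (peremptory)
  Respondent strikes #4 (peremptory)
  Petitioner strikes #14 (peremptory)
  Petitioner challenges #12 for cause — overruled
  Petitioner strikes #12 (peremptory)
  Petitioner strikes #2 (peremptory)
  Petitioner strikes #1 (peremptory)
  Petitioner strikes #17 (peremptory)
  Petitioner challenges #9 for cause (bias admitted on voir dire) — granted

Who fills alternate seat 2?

Removed: #1, #2, #3, #4, #9, #12, #13, #14, #17.
Seating in order: seats 1–8 → #5, #6, #7, #8, #10, #11, #15, #16; alternates → #18, #19, #20.
So alternate 2 is #19.

19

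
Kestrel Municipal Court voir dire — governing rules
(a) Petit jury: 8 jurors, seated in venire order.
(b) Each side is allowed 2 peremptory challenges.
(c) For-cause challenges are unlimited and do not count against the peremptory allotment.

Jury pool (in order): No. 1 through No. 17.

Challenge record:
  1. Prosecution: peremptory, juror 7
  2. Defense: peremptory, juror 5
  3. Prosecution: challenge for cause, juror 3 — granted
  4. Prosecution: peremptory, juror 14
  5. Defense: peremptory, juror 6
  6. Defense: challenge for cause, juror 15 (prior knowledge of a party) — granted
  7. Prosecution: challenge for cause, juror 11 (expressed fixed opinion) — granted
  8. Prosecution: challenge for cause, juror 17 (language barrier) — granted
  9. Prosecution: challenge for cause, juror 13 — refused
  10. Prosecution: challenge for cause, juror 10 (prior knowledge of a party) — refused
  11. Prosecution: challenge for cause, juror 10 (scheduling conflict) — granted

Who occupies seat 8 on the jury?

16

Removed: #3, #5, #6, #7, #10, #11, #14, #15, #17. (#13 stays — for-cause denied.)
Seating in order: seats 1–8 → #1, #2, #4, #8, #9, #12, #13, #16.
So seat 8 is #16.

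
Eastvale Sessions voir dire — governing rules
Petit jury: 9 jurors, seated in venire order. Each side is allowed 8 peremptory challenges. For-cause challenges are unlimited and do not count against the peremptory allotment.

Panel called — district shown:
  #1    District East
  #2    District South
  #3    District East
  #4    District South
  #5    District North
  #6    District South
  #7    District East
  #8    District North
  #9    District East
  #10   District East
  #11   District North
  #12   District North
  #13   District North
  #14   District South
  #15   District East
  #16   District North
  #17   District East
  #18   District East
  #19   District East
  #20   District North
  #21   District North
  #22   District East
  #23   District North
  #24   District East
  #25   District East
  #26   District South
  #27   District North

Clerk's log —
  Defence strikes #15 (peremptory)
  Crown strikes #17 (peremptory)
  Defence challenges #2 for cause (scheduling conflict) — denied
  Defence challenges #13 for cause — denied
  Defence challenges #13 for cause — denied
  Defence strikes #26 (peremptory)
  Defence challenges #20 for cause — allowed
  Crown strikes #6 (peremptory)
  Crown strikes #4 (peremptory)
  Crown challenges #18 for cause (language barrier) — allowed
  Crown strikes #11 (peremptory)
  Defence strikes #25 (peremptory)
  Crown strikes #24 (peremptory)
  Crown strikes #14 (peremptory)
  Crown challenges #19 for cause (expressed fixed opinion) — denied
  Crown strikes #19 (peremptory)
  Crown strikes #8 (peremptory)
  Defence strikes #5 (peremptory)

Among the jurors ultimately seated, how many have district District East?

Removed: #4, #5, #6, #8, #11, #14, #15, #17, #18, #19, #20, #24, #25, #26.
Seated jurors 1–9: #1, #2, #3, #7, #9, #10, #12, #13, #16.
Of those, in District East: #1, #3, #7, #9, #10 → 5.

5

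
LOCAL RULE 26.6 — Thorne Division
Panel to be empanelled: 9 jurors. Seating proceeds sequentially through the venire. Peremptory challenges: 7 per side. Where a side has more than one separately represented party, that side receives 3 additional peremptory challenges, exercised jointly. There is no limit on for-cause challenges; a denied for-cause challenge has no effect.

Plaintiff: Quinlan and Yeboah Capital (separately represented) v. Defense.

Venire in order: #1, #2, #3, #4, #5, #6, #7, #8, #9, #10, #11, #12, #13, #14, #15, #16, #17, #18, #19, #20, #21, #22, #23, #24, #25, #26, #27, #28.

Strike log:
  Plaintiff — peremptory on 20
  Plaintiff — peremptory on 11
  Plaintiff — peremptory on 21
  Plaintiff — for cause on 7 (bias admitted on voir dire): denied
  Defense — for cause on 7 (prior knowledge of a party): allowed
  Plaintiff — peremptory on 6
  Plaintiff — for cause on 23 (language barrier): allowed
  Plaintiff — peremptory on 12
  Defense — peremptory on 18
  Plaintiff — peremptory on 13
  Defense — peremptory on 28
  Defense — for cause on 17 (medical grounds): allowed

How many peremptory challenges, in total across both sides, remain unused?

Plaintiff allotment: 7 base + 3 multi-party = 10. Defense allotment: 7.
Plaintiff peremptories used: #20, #11, #21, #6, #12, #13 — 6 (for-cause on #7, #23 don't count).
Defense peremptories used: #18, #28 — 2 (for-cause on #7, #17 don't count).
Remaining: (10 − 6) + (7 − 2) = 9.

9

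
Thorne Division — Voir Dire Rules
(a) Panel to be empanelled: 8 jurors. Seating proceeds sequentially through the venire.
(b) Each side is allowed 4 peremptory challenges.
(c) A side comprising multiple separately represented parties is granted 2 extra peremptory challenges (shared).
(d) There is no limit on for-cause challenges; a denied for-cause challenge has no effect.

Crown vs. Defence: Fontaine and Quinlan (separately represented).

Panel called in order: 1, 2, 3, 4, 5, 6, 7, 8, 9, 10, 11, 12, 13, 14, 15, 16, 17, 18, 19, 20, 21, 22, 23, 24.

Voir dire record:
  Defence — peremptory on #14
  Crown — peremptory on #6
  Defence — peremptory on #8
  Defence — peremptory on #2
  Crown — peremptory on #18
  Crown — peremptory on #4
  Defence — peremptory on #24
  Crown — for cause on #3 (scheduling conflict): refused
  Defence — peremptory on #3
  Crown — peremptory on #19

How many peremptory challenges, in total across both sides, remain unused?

1

Crown allotment: 4. Defence allotment: 4 base + 2 multi-party = 6.
Crown peremptories used: #6, #18, #4, #19 — 4 (the for-cause on #3 doesn't count).
Defence peremptories used: #14, #8, #2, #24, #3 — 5.
Remaining: (4 − 4) + (6 − 5) = 1.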